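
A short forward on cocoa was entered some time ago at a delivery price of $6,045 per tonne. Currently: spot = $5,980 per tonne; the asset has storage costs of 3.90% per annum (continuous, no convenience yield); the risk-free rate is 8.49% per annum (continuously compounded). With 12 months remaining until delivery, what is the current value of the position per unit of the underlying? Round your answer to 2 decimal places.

Current fair forward for the remaining 12 months: F = S·e^((r + u)·T), (r + u) = 0.0849 + 0.0390 = 0.1239
F = 5980 · e^(0.1239 × 12/12) = 5980 × 1.13190268 = 6768.7780
Value of long forward = (F − K)·e^(−rT) = (6768.7780 − 6045) · e^(−0.0849·12/12)
= 723.7780 × 0.91860414 = 664.87
Short position value = −(long value) = -$664.87

-$664.87 per tonne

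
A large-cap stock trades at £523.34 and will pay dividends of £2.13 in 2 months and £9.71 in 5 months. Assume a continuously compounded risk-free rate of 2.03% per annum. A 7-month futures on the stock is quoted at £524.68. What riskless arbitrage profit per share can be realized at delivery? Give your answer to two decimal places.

£7.00 per share

PV(dividends) I = 2.13·e^(−0.0203·2/12) + 9.71·e^(−0.0203·5/12) = 11.7510
Fair futures F* = (S − I)·e^(rT) = (523.34 − 11.7510)·e^0.011842 = 511.5890 × 1.011912 = 517.6830
Market £524.68 > fair 517.6830: forward overpriced → cash-and-carry (borrow at r, buy the stock and collect the dividends, short the forward).
Profit at T = |F_mkt − F*| = |524.68 − 517.6830| = £7.00 per share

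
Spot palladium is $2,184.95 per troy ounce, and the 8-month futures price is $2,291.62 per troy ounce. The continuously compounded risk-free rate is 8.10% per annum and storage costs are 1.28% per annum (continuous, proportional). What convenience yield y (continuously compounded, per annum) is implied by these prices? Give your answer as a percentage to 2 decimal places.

F = S·e^((r+u−y)T) ⇒ (r+u−y) = ln(F/S)/T
ln(2291.62/2184.95) = 0.047666; /T ⇒ 0.071499
y = r + u − ln(F/S)/T = 0.0810 + 0.0128 − 0.071499 = 0.022301
y = 2.23%

2.23%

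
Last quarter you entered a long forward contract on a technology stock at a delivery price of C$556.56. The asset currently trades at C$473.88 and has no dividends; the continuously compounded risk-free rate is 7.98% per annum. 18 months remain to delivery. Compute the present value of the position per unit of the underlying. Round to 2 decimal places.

Current fair forward for the remaining 18 months: F = S·e^(r·T), r = 0.0798
F = 473.88 · e^(0.0798 × 18/12) = 473.88 × 1.127159 = 534.1381
Value of long forward = (F − K)·e^(−rT) = (534.1381 − 556.56) · e^(−0.0798·18/12)
= -22.4219 × 0.887187 = -19.89

-C$19.89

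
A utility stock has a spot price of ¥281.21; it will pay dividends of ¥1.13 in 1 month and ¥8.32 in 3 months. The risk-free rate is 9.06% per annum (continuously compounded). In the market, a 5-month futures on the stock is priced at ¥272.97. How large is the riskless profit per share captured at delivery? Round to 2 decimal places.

PV(dividends) I = 1.13·e^(−0.0906·1/12) + 8.32·e^(−0.0906·3/12) = 9.2552
Fair futures F* = (S − I)·e^(rT) = (281.21 − 9.2552)·e^0.037750 = 271.9548 × 1.038472 = 282.4174
Market ¥272.97 < fair 282.4174: forward underpriced → reverse cash-and-carry (short the stock, invest proceeds at r, pay the dividends, go long the forward).
Profit at T = |F_mkt − F*| = |272.97 − 282.4174| = ¥9.45 per share

¥9.45 per share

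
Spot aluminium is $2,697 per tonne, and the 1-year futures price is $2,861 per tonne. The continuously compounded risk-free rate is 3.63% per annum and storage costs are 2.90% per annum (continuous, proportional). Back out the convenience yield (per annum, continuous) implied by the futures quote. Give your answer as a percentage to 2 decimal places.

F = S·e^((r+u−y)T) ⇒ (r+u−y) = ln(F/S)/T
ln(2861/2697) = 0.059031; /T ⇒ 0.059031
y = r + u − ln(F/S)/T = 0.0363 + 0.0290 − 0.059031 = 0.006269
y = 0.63%

0.63%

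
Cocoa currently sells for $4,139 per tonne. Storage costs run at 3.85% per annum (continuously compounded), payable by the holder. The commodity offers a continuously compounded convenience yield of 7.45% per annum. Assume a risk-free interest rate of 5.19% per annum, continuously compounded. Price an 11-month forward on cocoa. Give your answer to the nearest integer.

$4,200 per tonne

Net carry = r + u − y = 0.0519 + 0.0385 − 0.0745 = 0.0159
F = S·e^((r+u−y)T) = 4139 · e^(0.0159 × 11/12) = 4139 · e^0.014575
= 4139 × 1.014682 = $4,200 per tonne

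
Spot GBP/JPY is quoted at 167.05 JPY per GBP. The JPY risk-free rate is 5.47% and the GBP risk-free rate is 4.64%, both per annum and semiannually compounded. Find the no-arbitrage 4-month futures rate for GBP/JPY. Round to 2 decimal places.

167.50

By covered interest parity, F = S · (1+r_JPY/2)^(2T) / (1+r_GBP/2)^(2T)
= 167.05 × 1.018151 / 1.015407 = 167.05 × 1.002702
F = 167.50 JPY per GBP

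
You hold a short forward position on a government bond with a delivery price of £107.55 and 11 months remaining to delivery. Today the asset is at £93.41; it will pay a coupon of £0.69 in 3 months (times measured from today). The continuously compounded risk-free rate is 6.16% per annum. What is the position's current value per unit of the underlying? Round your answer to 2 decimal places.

PV(remaining coupons) I = 0.69·e^(−0.0616·3/12) = 0.6795
Current forward F = (S − I)·e^(rT) = (93.41 − 0.6795)·e^(0.0616·11/12) = 92.7305 × 1.058091 = 98.1173
Value (long) = (F − K)·e^(−rT) = (98.1173 − 107.55) × 0.945098 = -8.9148
Short position value = −(long value) = £8.91

£8.91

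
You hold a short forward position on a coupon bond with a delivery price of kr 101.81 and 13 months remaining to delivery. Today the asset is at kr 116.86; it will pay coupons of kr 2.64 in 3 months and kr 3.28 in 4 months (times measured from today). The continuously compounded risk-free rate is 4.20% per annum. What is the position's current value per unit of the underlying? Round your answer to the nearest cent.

PV(remaining coupons) I = 2.64·e^(−0.0420·3/12) + 3.28·e^(−0.0420·4/12) = 5.8468
Current forward F = (S − I)·e^(rT) = (116.86 − 5.8468)·e^(0.0420·13/12) = 111.0132 × 1.046551 = 116.1810
Value (long) = (F − K)·e^(−rT) = (116.1810 − 101.81) × 0.955520 = 13.7318
Short position value = −(long value) = -kr 13.73

-kr 13.73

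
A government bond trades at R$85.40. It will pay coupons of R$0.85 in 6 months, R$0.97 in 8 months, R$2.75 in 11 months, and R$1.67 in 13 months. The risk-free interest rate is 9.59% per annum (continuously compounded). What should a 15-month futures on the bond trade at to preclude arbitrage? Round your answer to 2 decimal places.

R$89.80

PV(coupons) I = 0.85·e^(−0.0959·6/12) + 0.97·e^(−0.0959·8/12) + 2.75·e^(−0.0959·11/12) + 1.67·e^(−0.0959·13/12)
I = 0.8102 + 0.9099 + 2.5186 + 1.5052 = 5.7439
F = (S − I)·e^(rT) = (85.40 − 5.7439) · e^(0.0959·15/12)
= 79.6561 · e^0.119875 = 79.6561 × 1.127356 = R$89.80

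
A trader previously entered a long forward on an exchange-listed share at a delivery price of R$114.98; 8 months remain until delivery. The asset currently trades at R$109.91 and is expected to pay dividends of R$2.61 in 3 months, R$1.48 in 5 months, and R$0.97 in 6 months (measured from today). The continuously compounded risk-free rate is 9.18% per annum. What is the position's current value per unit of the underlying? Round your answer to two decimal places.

PV(remaining dividends) I = 2.61·e^(−0.0918·3/12) + 1.48·e^(−0.0918·5/12) + 0.97·e^(−0.0918·6/12) = 4.9017
Current forward F = (S − I)·e^(rT) = (109.91 − 4.9017)·e^(0.0918·8/12) = 105.0083 × 1.063112 = 111.6356
Value (long) = (F − K)·e^(−rT) = (111.6356 − 114.98) × 0.940635 = -3.1459
Value = -R$3.15

-R$3.15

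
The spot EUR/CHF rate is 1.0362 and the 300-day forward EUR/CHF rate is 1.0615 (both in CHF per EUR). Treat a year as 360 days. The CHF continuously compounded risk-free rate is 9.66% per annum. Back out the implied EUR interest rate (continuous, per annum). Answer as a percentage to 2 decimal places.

6.77%

F = S·e^((r_CHF − r_EUR)T) ⇒ r_EUR = r_CHF − ln(F/S)/T
ln(1.0615/1.0362) = 0.024123; /(300/360) = 0.028948
r_EUR = 0.0966 − 0.028948 = 0.067652
r_EUR = 6.77%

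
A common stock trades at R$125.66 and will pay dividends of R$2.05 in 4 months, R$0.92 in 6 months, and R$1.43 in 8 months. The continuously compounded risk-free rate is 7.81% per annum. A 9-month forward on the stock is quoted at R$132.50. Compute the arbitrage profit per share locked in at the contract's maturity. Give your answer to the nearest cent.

R$3.75 per share

PV(dividends) I = 2.05·e^(−0.0781·4/12) + 0.92·e^(−0.0781·6/12) + 1.43·e^(−0.0781·8/12) = 4.2395
Fair forward F* = (S − I)·e^(rT) = (125.66 − 4.2395)·e^0.058575 = 121.4205 × 1.060325 = 128.7452
Market R$132.50 > fair 128.7452: forward overpriced → cash-and-carry (borrow at r, buy the stock and collect the dividends, short the forward).
Profit at T = |F_mkt − F*| = |132.50 − 128.7452| = R$3.75 per share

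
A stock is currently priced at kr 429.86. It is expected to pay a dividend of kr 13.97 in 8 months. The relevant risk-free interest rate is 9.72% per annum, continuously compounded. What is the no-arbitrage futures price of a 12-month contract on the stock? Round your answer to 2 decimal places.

PV(dividends) I = 13.97·e^(−0.0972·8/12)
I = 13.0935
F = (S − I)·e^(rT) = (429.86 − 13.0935) · e^(0.0972·12/12)
= 416.7665 · e^0.097200 = 416.7665 × 1.102081 = kr 459.31

kr 459.31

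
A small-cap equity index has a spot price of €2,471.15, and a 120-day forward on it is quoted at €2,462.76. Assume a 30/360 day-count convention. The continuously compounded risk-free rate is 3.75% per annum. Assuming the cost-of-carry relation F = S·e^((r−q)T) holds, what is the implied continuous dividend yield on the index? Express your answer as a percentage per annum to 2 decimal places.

4.77%

From F = S·e^((r−q)T): (r − q) = ln(F/S)/T
ln(2462.76/2471.15) = ln(0.996605) = -0.003401
(r − q) = -0.003401 / (120/360) = -0.010203
q = r − ln(F/S)/T = 0.0375 + 0.010203 = 0.047703
q = 4.77%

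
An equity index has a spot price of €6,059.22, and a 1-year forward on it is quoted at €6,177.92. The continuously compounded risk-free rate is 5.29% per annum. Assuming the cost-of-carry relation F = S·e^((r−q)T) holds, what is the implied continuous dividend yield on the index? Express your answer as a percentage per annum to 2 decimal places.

From F = S·e^((r−q)T): (r − q) = ln(F/S)/T
ln(6177.92/6059.22) = ln(1.019590) = 0.019401
(r − q) = 0.019401 / (1) = 0.019401
q = r − ln(F/S)/T = 0.0529 − 0.019401 = 0.033499
q = 3.35%

3.35%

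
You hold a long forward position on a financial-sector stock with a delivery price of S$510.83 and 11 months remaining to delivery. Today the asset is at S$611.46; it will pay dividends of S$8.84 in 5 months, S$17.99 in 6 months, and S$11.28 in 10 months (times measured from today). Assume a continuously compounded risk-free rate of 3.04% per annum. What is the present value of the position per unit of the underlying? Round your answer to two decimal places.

S$77.22

PV(remaining dividends) I = 8.84·e^(−0.0304·5/12) + 17.99·e^(−0.0304·6/12) + 11.28·e^(−0.0304·10/12) = 37.4452
Current forward F = (S − I)·e^(rT) = (611.46 − 37.4452)·e^(0.0304·11/12) = 574.0148 × 1.028259 = 590.2359
Value (long) = (F − K)·e^(−rT) = (590.2359 − 510.83) × 0.972518 = 77.2237
Value = S$77.22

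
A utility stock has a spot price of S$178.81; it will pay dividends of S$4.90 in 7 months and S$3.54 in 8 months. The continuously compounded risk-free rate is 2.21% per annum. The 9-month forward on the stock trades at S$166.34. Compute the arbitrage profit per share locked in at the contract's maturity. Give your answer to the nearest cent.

PV(dividends) I = 4.90·e^(−0.0221·7/12) + 3.54·e^(−0.0221·8/12) = 8.3255
Fair forward F* = (S − I)·e^(rT) = (178.81 − 8.3255)·e^0.016575 = 170.4845 × 1.016713 = 173.3338
Market S$166.34 < fair 173.3338: forward underpriced → reverse cash-and-carry (short the stock, invest proceeds at r, pay the dividends, go long the forward).
Profit at T = |F_mkt − F*| = |166.34 − 173.3338| = S$6.99 per share

S$6.99 per share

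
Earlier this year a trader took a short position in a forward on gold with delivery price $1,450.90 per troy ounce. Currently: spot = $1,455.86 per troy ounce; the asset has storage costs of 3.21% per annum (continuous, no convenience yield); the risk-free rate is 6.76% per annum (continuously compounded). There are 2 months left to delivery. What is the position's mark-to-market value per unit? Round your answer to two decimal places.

Current fair forward for the remaining 2 months: F = S·e^((r + u)·T), (r + u) = 0.0676 + 0.0321 = 0.0997
F = 1455.86 · e^(0.0997 × 2/12) = 1455.86 × 1.01675549 = 1480.2536
Value of long forward = (F − K)·e^(−rT) = (1480.2536 − 1450.90) · e^(−0.0676·2/12)
= 29.3536 × 0.98879656 = 29.02
Short position value = −(long value) = -$29.02

-$29.02 per troy ounce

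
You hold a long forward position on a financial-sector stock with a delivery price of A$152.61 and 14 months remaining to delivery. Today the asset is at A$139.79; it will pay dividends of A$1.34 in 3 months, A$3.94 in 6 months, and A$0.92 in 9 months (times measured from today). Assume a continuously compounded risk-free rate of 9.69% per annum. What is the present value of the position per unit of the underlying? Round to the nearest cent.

PV(remaining dividends) I = 1.34·e^(−0.0969·3/12) + 3.94·e^(−0.0969·6/12) + 0.92·e^(−0.0969·9/12) = 5.9171
Current forward F = (S − I)·e^(rT) = (139.79 − 5.9171)·e^(0.0969·14/12) = 133.8729 × 1.119688 = 149.8959
Value (long) = (F − K)·e^(−rT) = (149.8959 − 152.61) × 0.893106 = -2.4240
Value = -A$2.42

-A$2.42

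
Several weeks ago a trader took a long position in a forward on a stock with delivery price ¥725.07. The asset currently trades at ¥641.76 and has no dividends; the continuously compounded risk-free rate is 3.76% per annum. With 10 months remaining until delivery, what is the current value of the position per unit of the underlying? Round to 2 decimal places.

-¥60.94

Current fair forward for the remaining 10 months: F = S·e^(r·T), r = 0.0376
F = 641.76 · e^(0.0376 × 10/12) = 641.76 × 1.031829 = 662.1866
Value of long forward = (F − K)·e^(−rT) = (662.1866 − 725.07) · e^(−0.0376·10/12)
= -62.8834 × 0.969152 = -60.94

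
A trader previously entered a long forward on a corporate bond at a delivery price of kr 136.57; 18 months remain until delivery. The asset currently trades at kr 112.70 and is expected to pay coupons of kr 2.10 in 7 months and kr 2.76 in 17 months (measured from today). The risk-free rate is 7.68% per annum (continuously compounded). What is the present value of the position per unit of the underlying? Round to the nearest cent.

PV(remaining coupons) I = 2.10·e^(−0.0768·7/12) + 2.76·e^(−0.0768·17/12) = 4.4835
Current forward F = (S − I)·e^(rT) = (112.70 − 4.4835)·e^(0.0768·18/12) = 108.2165 × 1.122098 = 121.4295
Value (long) = (F − K)·e^(−rT) = (121.4295 − 136.57) × 0.891188 = -13.4930
Value = -kr 13.49

-kr 13.49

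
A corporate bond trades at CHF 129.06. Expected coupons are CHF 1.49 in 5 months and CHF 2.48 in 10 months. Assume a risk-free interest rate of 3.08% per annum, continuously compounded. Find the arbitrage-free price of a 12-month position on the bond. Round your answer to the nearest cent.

PV(coupons) I = 1.49·e^(−0.0308·5/12) + 2.48·e^(−0.0308·10/12)
I = 1.4710 + 2.4172 = 3.8882
F = (S − I)·e^(rT) = (129.06 − 3.8882) · e^(0.0308·12/12)
= 125.1718 · e^0.030800 = 125.1718 × 1.031279 = CHF 129.09

CHF 129.09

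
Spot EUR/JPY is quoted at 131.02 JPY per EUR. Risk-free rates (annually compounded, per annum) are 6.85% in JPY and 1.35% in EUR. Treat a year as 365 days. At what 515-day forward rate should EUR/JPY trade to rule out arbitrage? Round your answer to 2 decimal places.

141.16

By covered interest parity, F = S · (1+r_JPY)^T / (1+r_EUR)^T
= 131.02 × 1.097993 / 1.019101 = 131.02 × 1.077413
F = 141.16 JPY per EUR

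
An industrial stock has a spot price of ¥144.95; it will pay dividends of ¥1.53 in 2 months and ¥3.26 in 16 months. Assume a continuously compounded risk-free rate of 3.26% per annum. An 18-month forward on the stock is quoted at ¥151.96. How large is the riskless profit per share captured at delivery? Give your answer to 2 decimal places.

PV(dividends) I = 1.53·e^(−0.0326·2/12) + 3.26·e^(−0.0326·16/12) = 4.6430
Fair forward F* = (S − I)·e^(rT) = (144.95 − 4.6430)·e^0.048900 = 140.3070 × 1.050115 = 147.3385
Market ¥151.96 > fair 147.3385: forward overpriced → cash-and-carry (borrow at r, buy the stock and collect the dividends, short the forward).
Profit at T = |F_mkt − F*| = |151.96 − 147.3385| = ¥4.62 per share

¥4.62 per share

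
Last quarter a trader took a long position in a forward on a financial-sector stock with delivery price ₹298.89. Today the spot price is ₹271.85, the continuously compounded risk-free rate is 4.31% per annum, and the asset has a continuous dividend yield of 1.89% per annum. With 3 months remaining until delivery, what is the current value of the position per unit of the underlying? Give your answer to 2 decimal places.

-₹25.12

Current fair forward for the remaining 3 months: F = S·e^((r − q)·T), (r − q) = 0.0431 − 0.0189 = 0.0242
F = 271.85 · e^(0.0242 × 3/12) = 271.85 × 1.006068 = 273.4996
Value of long forward = (F − K)·e^(−rT) = (273.4996 − 298.89) · e^(−0.0431·3/12)
= -25.3904 × 0.989283 = -25.12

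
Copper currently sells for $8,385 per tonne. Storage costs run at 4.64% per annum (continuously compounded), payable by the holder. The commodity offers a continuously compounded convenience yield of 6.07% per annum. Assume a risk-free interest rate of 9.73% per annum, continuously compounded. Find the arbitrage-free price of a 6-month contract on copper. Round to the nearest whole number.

$8,740 per tonne

Net carry = r + u − y = 0.0973 + 0.0464 − 0.0607 = 0.0830
F = S·e^((r+u−y)T) = 8385 · e^(0.0830 × 6/12) = 8385 · e^0.041500
= 8385 × 1.042373 = $8,740 per tonne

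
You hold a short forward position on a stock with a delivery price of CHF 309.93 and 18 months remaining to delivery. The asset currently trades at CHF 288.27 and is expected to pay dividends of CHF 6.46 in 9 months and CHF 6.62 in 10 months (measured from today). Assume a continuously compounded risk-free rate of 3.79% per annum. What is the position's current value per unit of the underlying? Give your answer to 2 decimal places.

CHF 17.23

PV(remaining dividends) I = 6.46·e^(−0.0379·9/12) + 6.62·e^(−0.0379·10/12) = 12.6931
Current forward F = (S − I)·e^(rT) = (288.27 − 12.6931)·e^(0.0379·18/12) = 275.5769 × 1.058497 = 291.6973
Value (long) = (F − K)·e^(−rT) = (291.6973 − 309.93) × 0.944736 = -17.2251
Short position value = −(long value) = CHF 17.23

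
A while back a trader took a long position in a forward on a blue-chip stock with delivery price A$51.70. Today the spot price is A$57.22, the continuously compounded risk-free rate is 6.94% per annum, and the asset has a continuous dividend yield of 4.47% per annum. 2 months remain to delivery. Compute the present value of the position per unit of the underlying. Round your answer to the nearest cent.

Current fair forward for the remaining 2 months: F = S·e^((r − q)·T), (r − q) = 0.0694 − 0.0447 = 0.0247
F = 57.22 · e^(0.0247 × 2/12) = 57.22 × 1.004125 = 57.4560
Value of long forward = (F − K)·e^(−rT) = (57.4560 − 51.70) · e^(−0.0694·2/12)
= 5.7560 × 0.988500 = 5.69

A$5.69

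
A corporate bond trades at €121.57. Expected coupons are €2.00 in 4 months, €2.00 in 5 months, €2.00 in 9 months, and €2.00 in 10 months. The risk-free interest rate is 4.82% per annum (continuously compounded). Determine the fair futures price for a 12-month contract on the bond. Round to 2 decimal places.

PV(coupons) I = 2.00·e^(−0.0482·4/12) + 2.00·e^(−0.0482·5/12) + 2.00·e^(−0.0482·9/12) + 2.00·e^(−0.0482·10/12)
I = 1.9681 + 1.9602 + 1.9290 + 1.9213 = 7.7786
F = (S − I)·e^(rT) = (121.57 − 7.7786) · e^(0.0482·12/12)
= 113.7914 · e^0.048200 = 113.7914 × 1.049381 = €119.41

€119.41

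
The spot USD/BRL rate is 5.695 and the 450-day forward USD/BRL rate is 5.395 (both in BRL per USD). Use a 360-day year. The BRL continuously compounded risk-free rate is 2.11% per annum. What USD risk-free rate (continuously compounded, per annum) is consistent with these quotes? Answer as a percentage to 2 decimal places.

6.44%

F = S·e^((r_BRL − r_USD)T) ⇒ r_USD = r_BRL − ln(F/S)/T
ln(5.395/5.695) = -0.054116; /(450/360) = -0.043293
r_USD = 0.0211 + 0.043293 = 0.064393
r_USD = 6.44%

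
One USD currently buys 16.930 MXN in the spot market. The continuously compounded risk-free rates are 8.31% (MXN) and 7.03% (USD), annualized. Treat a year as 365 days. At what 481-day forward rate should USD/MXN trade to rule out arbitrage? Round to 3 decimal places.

F = S·e^((r_MXN − r_USD)T) = 16.930 · e^((0.0831 − 0.0703) × 481/365)
= 16.930 · e^0.016868 = 16.930 × 1.017011
F = 17.218 MXN per USD

17.218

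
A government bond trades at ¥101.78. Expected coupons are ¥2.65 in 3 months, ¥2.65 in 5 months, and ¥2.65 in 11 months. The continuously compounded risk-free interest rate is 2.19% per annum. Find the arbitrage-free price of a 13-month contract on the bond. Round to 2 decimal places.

PV(coupons) I = 2.65·e^(−0.0219·3/12) + 2.65·e^(−0.0219·5/12) + 2.65·e^(−0.0219·11/12)
I = 2.6355 + 2.6259 + 2.5973 = 7.8587
F = (S − I)·e^(rT) = (101.78 − 7.8587) · e^(0.0219·13/12)
= 93.9213 · e^0.023725 = 93.9213 × 1.024009 = ¥96.18

¥96.18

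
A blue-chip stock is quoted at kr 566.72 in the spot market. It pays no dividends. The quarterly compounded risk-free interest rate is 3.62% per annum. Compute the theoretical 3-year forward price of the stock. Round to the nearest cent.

F = S · (1+r/4)^(4T)
= 566.72 × 1.114172
F = kr 631.42

kr 631.42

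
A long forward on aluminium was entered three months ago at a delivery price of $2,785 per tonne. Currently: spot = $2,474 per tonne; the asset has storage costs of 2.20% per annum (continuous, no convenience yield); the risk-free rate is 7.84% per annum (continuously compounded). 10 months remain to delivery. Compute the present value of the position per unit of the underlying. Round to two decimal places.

Current fair forward for the remaining 10 months: F = S·e^((r + u)·T), (r + u) = 0.0784 + 0.0220 = 0.1004
F = 2474 · e^(0.1004 × 10/12) = 2474 × 1.08726641 = 2689.8971
Value of long forward = (F − K)·e^(−rT) = (2689.8971 − 2785) · e^(−0.0784·10/12)
= -95.1029 × 0.93675516 = -89.09

-$89.09 per tonne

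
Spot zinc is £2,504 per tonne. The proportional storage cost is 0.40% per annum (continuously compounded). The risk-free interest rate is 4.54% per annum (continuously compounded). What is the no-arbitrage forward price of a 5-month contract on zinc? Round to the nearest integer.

£2,556 per tonne

Net carry = r + u − y = 0.0454 + 0.0040 − 0.0000 = 0.0494
F = S·e^((r+u−y)T) = 2504 · e^(0.0494 × 5/12) = 2504 · e^0.020583
= 2504 × 1.020796 = £2,556 per tonne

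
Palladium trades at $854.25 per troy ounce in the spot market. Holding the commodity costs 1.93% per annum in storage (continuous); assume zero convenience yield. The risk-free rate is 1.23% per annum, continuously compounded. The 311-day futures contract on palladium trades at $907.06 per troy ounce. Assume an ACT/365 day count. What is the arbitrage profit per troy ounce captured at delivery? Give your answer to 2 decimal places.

Fair futures: F* = S·e^(carry·T), with carry = (r + u) = 0.0123 + 0.0193 = 0.0316
F* = 854.25 · e^(0.0316 × 311/365) = 854.25 · e^0.026925 = 854.25 × 1.027291 = $877.5633
Market $907.06 > fair $877.5633: forward overpriced → cash-and-carry (buy spot, short the forward).
At maturity, profit = |F_mkt − F*| = |907.06 − 877.5633| = $29.50 per troy ounce

$29.50 per troy ounce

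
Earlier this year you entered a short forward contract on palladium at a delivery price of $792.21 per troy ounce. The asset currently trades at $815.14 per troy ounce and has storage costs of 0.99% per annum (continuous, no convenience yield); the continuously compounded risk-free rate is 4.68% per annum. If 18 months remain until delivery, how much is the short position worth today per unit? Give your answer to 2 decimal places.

Current fair forward for the remaining 18 months: F = S·e^((r + u)·T), (r + u) = 0.0468 + 0.0099 = 0.0567
F = 815.14 · e^(0.0567 × 18/12) = 815.14 × 1.088772 = 887.5016
Value of long forward = (F − K)·e^(−rT) = (887.5016 − 792.21) · e^(−0.0468·18/12)
= 95.2916 × 0.932207 = 88.83
Short position value = −(long value) = -$88.83

-$88.83 per troy ounce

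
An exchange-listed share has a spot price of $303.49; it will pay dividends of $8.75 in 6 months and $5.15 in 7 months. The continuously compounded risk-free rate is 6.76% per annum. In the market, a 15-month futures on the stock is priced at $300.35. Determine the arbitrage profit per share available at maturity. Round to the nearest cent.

$15.31 per share

PV(dividends) I = 8.75·e^(−0.0676·6/12) + 5.15·e^(−0.0676·7/12) = 13.4101
Fair futures F* = (S − I)·e^(rT) = (303.49 − 13.4101)·e^0.084500 = 290.0799 × 1.088173 = 315.6571
Market $300.35 < fair 315.6571: forward underpriced → reverse cash-and-carry (short the stock, invest proceeds at r, pay the dividends, go long the forward).
Profit at T = |F_mkt − F*| = |300.35 − 315.6571| = $15.31 per share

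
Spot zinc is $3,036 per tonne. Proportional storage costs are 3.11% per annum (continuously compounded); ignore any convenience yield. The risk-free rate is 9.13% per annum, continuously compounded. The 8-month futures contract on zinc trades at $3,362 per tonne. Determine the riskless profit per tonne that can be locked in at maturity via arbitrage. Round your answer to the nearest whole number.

$68 per tonne

Fair futures: F* = S·e^(carry·T), with carry = (r + u) = 0.0913 + 0.0311 = 0.1224
F* = 3036 · e^(0.1224 × 8/12) = 3036 · e^0.081600 = 3036 × 1.085022 = $3294.1268
Market $3362 > fair $3294.1268: forward overpriced → cash-and-carry (buy spot, short the forward).
At maturity, profit = |F_mkt − F*| = |3362 − 3294.1268| = $68 per tonne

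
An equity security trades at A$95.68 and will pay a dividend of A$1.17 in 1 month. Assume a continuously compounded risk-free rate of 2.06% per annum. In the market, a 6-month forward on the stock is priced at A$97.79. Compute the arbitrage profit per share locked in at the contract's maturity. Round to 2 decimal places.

A$2.30 per share

PV(dividends) I = 1.17·e^(−0.0206·1/12) = 1.1680
Fair forward F* = (S − I)·e^(rT) = (95.68 − 1.1680)·e^0.010300 = 94.5120 × 1.010353 = 95.4905
Market A$97.79 > fair 95.4905: forward overpriced → cash-and-carry (borrow at r, buy the stock and collect the dividends, short the forward).
Profit at T = |F_mkt − F*| = |97.79 − 95.4905| = A$2.30 per share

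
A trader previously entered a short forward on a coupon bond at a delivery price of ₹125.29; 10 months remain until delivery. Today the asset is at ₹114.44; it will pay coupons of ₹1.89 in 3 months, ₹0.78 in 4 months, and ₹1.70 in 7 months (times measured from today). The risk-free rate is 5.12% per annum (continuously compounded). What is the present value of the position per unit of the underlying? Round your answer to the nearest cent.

₹9.90

PV(remaining coupons) I = 1.89·e^(−0.0512·3/12) + 0.78·e^(−0.0512·4/12) + 1.70·e^(−0.0512·7/12) = 4.2827
Current forward F = (S − I)·e^(rT) = (114.44 − 4.2827)·e^(0.0512·10/12) = 110.1573 × 1.043590 = 114.9591
Value (long) = (F − K)·e^(−rT) = (114.9591 − 125.29) × 0.958231 = -9.8994
Short position value = −(long value) = ₹9.90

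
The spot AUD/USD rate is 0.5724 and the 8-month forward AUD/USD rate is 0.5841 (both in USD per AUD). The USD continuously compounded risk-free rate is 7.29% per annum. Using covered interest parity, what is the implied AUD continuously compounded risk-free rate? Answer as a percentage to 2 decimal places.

4.25%

F = S·e^((r_USD − r_AUD)T) ⇒ r_AUD = r_USD − ln(F/S)/T
ln(0.5841/0.5724) = 0.020234; /(8/12) = 0.030351
r_AUD = 0.0729 − 0.030351 = 0.042549
r_AUD = 4.25%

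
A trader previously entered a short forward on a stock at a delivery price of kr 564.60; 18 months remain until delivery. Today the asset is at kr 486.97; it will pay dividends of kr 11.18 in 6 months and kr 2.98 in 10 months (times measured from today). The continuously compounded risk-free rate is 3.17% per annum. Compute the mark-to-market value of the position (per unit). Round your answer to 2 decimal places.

kr 65.32

PV(remaining dividends) I = 11.18·e^(−0.0317·6/12) + 2.98·e^(−0.0317·10/12) = 13.9065
Current forward F = (S − I)·e^(rT) = (486.97 − 13.9065)·e^(0.0317·18/12) = 473.0635 × 1.048699 = 496.1012
Value (long) = (F − K)·e^(−rT) = (496.1012 − 564.60) × 0.953563 = -65.3179
Short position value = −(long value) = kr 65.32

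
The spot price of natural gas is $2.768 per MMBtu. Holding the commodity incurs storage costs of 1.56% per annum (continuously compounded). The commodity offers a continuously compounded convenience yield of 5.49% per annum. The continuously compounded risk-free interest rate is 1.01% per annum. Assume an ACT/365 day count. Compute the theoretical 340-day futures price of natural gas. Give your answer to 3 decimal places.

$2.694 per MMBtu

Net carry = r + u − y = 0.0101 + 0.0156 − 0.0549 = -0.0292
F = S·e^((r+u−y)T) = 2.768 · e^(-0.0292 × 340/365) = 2.768 · e^-0.027200
= 2.768 × 0.973167 = $2.694 per MMBtu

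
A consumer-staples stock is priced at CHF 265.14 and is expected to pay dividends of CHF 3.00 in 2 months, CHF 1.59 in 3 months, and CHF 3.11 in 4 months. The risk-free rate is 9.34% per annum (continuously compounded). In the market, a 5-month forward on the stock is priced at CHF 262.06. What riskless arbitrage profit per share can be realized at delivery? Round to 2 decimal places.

CHF 5.78 per share

PV(dividends) I = 3.00·e^(−0.0934·2/12) + 1.59·e^(−0.0934·3/12) + 3.11·e^(−0.0934·4/12) = 7.5216
Fair forward F* = (S − I)·e^(rT) = (265.14 − 7.5216)·e^0.038917 = 257.6184 × 1.039684 = 267.8417
Market CHF 262.06 < fair 267.8417: forward underpriced → reverse cash-and-carry (short the stock, invest proceeds at r, pay the dividends, go long the forward).
Profit at T = |F_mkt − F*| = |262.06 − 267.8417| = CHF 5.78 per share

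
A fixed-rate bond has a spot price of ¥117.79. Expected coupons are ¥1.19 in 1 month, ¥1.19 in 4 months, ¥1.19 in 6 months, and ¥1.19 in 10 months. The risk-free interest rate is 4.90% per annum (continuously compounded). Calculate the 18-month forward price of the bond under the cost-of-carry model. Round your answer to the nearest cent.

¥121.76

PV(coupons) I = 1.19·e^(−0.0490·1/12) + 1.19·e^(−0.0490·4/12) + 1.19·e^(−0.0490·6/12) + 1.19·e^(−0.0490·10/12)
I = 1.1852 + 1.1707 + 1.1612 + 1.1424 = 4.6595
F = (S − I)·e^(rT) = (117.79 − 4.6595) · e^(0.0490·18/12)
= 113.1305 · e^0.073500 = 113.1305 × 1.076269 = ¥121.76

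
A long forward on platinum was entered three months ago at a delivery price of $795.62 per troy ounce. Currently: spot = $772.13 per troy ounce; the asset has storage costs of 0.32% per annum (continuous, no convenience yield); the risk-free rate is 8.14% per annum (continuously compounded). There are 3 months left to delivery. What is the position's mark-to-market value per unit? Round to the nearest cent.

-$6.84 per troy ounce

Current fair forward for the remaining 3 months: F = S·e^((r + u)·T), (r + u) = 0.0814 + 0.0032 = 0.0846
F = 772.13 · e^(0.0846 × 3/12) = 772.13 × 1.021375 = 788.6343
Value of long forward = (F − K)·e^(−rT) = (788.6343 − 795.62) · e^(−0.0814·3/12)
= -6.9857 × 0.979856 = -6.84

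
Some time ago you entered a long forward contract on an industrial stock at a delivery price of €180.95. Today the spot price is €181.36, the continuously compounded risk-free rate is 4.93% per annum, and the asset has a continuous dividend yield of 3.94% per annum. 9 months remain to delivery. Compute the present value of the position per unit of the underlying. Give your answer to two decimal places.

€1.70

Current fair forward for the remaining 9 months: F = S·e^((r − q)·T), (r − q) = 0.0493 − 0.0394 = 0.0099
F = 181.36 · e^(0.0099 × 9/12) = 181.36 × 1.007453 = 182.7117
Value of long forward = (F − K)·e^(−rT) = (182.7117 − 180.95) · e^(−0.0493·9/12)
= 1.7617 × 0.963700 = 1.70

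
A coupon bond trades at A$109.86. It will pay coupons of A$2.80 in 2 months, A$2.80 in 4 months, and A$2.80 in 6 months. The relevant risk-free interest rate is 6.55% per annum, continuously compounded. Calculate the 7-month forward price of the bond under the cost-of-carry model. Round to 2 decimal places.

PV(coupons) I = 2.80·e^(−0.0655·2/12) + 2.80·e^(−0.0655·4/12) + 2.80·e^(−0.0655·6/12)
I = 2.7696 + 2.7395 + 2.7098 = 8.2189
F = (S − I)·e^(rT) = (109.86 − 8.2189) · e^(0.0655·7/12)
= 101.6411 · e^0.038208 = 101.6411 × 1.038947 = A$105.60

A$105.60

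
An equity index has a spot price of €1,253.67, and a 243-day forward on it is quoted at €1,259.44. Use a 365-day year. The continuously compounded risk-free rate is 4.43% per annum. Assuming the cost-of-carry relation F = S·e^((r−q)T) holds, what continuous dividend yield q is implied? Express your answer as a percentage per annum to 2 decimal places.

From F = S·e^((r−q)T): (r − q) = ln(F/S)/T
ln(1259.44/1253.67) = ln(1.004602) = 0.004591
(r − q) = 0.004591 / (243/365) = 0.006896
q = r − ln(F/S)/T = 0.0443 − 0.006896 = 0.037404
q = 3.74%

3.74%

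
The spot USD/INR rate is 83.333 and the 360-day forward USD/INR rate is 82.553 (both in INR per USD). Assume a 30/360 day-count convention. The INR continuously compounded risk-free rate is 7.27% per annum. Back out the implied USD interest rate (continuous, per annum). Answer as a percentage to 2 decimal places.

F = S·e^((r_INR − r_USD)T) ⇒ r_USD = r_INR − ln(F/S)/T
ln(82.553/83.333) = -0.009404; /(360/360) = -0.009404
r_USD = 0.0727 + 0.009404 = 0.082104
r_USD = 8.21%

8.21%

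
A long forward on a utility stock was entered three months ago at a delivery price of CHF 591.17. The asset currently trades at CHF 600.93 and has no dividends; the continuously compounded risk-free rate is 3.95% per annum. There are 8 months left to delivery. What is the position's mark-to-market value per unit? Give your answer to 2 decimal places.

CHF 25.12

Current fair forward for the remaining 8 months: F = S·e^(r·T), r = 0.0395
F = 600.93 · e^(0.0395 × 8/12) = 600.93 × 1.026683 = 616.9646
Value of long forward = (F − K)·e^(−rT) = (616.9646 − 591.17) · e^(−0.0395·8/12)
= 25.7946 × 0.974010 = 25.12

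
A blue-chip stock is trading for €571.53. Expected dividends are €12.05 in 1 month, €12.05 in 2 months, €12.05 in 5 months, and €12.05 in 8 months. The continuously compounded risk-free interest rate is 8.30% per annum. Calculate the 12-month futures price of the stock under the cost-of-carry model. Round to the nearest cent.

PV(dividends) I = 12.05·e^(−0.0830·1/12) + 12.05·e^(−0.0830·2/12) + 12.05·e^(−0.0830·5/12) + 12.05·e^(−0.0830·8/12)
I = 11.9669 + 11.8845 + 11.6404 + 11.4013 = 46.8931
F = (S − I)·e^(rT) = (571.53 − 46.8931) · e^(0.0830·12/12)
= 524.6369 · e^0.083000 = 524.6369 × 1.086542 = €570.04

€570.04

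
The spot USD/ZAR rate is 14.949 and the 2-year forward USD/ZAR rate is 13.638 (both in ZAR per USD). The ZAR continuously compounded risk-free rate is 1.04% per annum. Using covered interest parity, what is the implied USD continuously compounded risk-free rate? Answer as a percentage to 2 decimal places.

5.63%

F = S·e^((r_ZAR − r_USD)T) ⇒ r_USD = r_ZAR − ln(F/S)/T
ln(13.638/14.949) = -0.091784; /(2) = -0.045892
r_USD = 0.0104 + 0.045892 = 0.056292
r_USD = 5.63%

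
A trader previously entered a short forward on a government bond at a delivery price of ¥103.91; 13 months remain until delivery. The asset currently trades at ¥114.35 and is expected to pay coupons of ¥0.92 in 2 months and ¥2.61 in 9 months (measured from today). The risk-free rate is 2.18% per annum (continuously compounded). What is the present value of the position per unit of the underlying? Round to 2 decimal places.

-¥9.38

PV(remaining coupons) I = 0.92·e^(−0.0218·2/12) + 2.61·e^(−0.0218·9/12) = 3.4843
Current forward F = (S − I)·e^(rT) = (114.35 − 3.4843)·e^(0.0218·13/12) = 110.8657 × 1.023898 = 113.5152
Value (long) = (F − K)·e^(−rT) = (113.5152 − 103.91) × 0.976660 = 9.3810
Short position value = −(long value) = -¥9.38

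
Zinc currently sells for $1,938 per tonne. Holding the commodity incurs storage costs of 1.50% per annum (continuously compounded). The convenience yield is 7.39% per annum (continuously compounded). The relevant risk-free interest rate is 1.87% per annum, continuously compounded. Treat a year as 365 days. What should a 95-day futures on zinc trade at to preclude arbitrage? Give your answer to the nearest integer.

$1,918 per tonne

Net carry = r + u − y = 0.0187 + 0.0150 − 0.0739 = -0.0402
F = S·e^((r+u−y)T) = 1938 · e^(-0.0402 × 95/365) = 1938 · e^-0.010463
= 1938 × 0.989592 = $1,918 per tonne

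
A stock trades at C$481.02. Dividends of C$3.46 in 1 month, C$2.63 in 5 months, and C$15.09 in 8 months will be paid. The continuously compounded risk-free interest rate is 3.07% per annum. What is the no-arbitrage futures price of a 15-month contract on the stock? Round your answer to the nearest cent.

PV(dividends) I = 3.46·e^(−0.0307·1/12) + 2.63·e^(−0.0307·5/12) + 15.09·e^(−0.0307·8/12)
I = 3.4512 + 2.5966 + 14.7843 = 20.8321
F = (S − I)·e^(rT) = (481.02 − 20.8321) · e^(0.0307·15/12)
= 460.1879 · e^0.038375 = 460.1879 × 1.039121 = C$478.19

C$478.19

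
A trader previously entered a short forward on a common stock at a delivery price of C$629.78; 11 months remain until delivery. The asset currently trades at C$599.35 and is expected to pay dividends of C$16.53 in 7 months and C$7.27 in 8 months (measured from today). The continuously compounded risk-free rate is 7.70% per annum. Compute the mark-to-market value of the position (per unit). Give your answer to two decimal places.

PV(remaining dividends) I = 16.53·e^(−0.0770·7/12) + 7.27·e^(−0.0770·8/12) = 22.7102
Current forward F = (S − I)·e^(rT) = (599.35 − 22.7102)·e^(0.0770·11/12) = 576.6398 × 1.073134 = 618.8118
Value (long) = (F − K)·e^(−rT) = (618.8118 − 629.78) × 0.931850 = -10.2207
Short position value = −(long value) = C$10.22

C$10.22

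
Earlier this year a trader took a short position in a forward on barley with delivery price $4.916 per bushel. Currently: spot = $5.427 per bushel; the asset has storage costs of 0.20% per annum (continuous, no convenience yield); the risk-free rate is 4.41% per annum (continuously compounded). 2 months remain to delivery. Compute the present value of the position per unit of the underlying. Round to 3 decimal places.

-$0.549 per bushel

Current fair forward for the remaining 2 months: F = S·e^((r + u)·T), (r + u) = 0.0441 + 0.0020 = 0.0461
F = 5.427 · e^(0.0461 × 2/12) = 5.427 × 1.007713 = 5.4689
Value of long forward = (F − K)·e^(−rT) = (5.4689 − 4.916) · e^(−0.0441·2/12)
= 0.5529 × 0.992677 = 0.549
Short position value = −(long value) = -$0.549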